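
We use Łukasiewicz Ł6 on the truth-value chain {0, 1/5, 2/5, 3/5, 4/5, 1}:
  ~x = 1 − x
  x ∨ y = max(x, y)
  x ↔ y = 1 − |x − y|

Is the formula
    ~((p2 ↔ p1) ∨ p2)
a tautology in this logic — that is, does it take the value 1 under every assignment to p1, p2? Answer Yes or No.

No

Counterexample: take p1 = 0, p2 = 0.
p2 ↔ p1 = 0 ↔ 0 = 1
(p2 ↔ p1) ∨ p2 = 1 ∨ 0 = 1
~((p2 ↔ p1) ∨ p2) = ~1 = 0
This gives 0 ≠ 1.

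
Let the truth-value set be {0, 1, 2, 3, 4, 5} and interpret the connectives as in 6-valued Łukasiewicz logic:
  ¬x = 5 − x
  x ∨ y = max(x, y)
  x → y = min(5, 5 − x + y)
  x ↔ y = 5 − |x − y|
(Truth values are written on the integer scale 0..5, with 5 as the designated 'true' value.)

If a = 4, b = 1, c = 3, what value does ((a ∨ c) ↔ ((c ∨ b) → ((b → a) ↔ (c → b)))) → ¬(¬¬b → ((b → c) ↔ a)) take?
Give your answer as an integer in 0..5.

1

a ∨ c = 4 ∨ 3 = 4
c ∨ b = 3 ∨ 1 = 3
b → a = 1 → 4 = 5
c → b = 3 → 1 = 3
(b → a) ↔ (c → b) = 5 ↔ 3 = 3
(c ∨ b) → ((b → a) ↔ (c → b)) = 3 → 3 = 5
(a ∨ c) ↔ ((c ∨ b) → ((b → a) ↔ (c → b))) = 4 ↔ 5 = 4
¬b = ¬1 = 4
¬¬b = ¬4 = 1
b → c = 1 → 3 = 5
(b → c) ↔ a = 5 ↔ 4 = 4
¬¬b → ((b → c) ↔ a) = 1 → 4 = 5
¬(¬¬b → ((b → c) ↔ a)) = ¬5 = 0
((a ∨ c) ↔ ((c ∨ b) → ((b → a) ↔ (c → b)))) → ¬(¬¬b → ((b → c) ↔ a)) = 4 → 0 = 1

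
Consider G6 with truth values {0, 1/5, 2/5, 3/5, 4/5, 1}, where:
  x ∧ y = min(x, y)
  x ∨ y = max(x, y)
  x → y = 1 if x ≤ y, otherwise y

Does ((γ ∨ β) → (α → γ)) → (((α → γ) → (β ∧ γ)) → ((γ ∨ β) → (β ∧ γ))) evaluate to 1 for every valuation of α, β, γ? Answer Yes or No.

At α = 4/5, β = 2/5, γ = 0, for instance:
γ ∨ β = 0 ∨ 2/5 = 2/5
α → γ = 4/5 → 0 = 0
(γ ∨ β) → (α → γ) = 2/5 → 0 = 0
β ∧ γ = 2/5 ∧ 0 = 0
(α → γ) → (β ∧ γ) = 0 → 0 = 1
(γ ∨ β) → (β ∧ γ) = 2/5 → 0 = 0
((α → γ) → (β ∧ γ)) → ((γ ∨ β) → (β ∧ γ)) = 1 → 0 = 0
((γ ∨ β) → (α → γ)) → (((α → γ) → (β ∧ γ)) → ((γ ∨ β) → (β ∧ γ))) = 0 → 0 = 1
and checking the remaining 215 assignments likewise gives ≥ 1 in every case.

Yes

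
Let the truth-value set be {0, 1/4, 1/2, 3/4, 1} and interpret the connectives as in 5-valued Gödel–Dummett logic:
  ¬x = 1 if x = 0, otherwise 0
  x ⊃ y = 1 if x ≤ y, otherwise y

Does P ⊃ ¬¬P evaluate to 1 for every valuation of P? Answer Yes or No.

Yes

P = 0 ↦ 1
P = 1/4 ↦ 1
P = 1/2 ↦ 1
P = 3/4 ↦ 1
P = 1 ↦ 1
Every assignment gives a value ≥ 1.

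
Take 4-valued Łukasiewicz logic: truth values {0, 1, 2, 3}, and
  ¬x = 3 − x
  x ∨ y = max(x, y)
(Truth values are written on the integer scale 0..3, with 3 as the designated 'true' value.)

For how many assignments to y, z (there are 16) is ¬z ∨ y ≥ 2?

y = 0, z = 0 ↦ 3  ≥
y = 0, z = 1 ↦ 2  ≥
y = 0, z = 2 ↦ 1  <
y = 0, z = 3 ↦ 0  <
y = 1, z = 0 ↦ 3  ≥
y = 1, z = 1 ↦ 2  ≥
y = 1, z = 2 ↦ 1  <
y = 1, z = 3 ↦ 1  <
y = 2, z = 0 ↦ 3  ≥
y = 2, z = 1 ↦ 2  ≥
y = 2, z = 2 ↦ 2  ≥
y = 2, z = 3 ↦ 2  ≥
y = 3, z = 0 ↦ 3  ≥
y = 3, z = 1 ↦ 3  ≥
y = 3, z = 2 ↦ 3  ≥
y = 3, z = 3 ↦ 3  ≥
So 12 of the 16 assignments meet the threshold.

12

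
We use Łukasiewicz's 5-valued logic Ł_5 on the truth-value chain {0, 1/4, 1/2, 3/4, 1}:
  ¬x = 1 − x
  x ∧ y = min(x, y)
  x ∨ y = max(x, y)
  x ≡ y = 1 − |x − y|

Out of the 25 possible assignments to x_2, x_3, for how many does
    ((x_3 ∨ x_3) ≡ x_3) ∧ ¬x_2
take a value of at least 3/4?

value 1: 5 assignments (counts)
value 3/4: 5 assignments (counts)
value 1/2: 5 assignments
value 1/4: 5 assignments
value 0: 5 assignments
So 10 of the 25 assignments meet the threshold.

10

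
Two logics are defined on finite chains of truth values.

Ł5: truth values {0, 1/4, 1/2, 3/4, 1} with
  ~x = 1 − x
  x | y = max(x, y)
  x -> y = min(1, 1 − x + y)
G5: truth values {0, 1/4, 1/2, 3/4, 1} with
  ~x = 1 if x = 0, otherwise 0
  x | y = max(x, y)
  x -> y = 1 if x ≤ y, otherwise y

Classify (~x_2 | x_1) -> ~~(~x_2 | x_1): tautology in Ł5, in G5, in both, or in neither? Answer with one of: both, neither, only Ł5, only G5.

In Ł5: every assignment gives 1 — tautology.
In G5: every assignment gives 1 — tautology.

both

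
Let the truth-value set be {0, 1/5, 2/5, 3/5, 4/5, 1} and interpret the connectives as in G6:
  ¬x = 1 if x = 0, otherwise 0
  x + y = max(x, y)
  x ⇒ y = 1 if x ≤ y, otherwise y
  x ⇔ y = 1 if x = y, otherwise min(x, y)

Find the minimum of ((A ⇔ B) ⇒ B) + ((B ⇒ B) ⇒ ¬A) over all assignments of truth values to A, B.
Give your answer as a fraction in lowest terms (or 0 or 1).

1/5

Take A = 1/5, B = 1/5:
A ⇔ B = 1/5 ⇔ 1/5 = 1
(A ⇔ B) ⇒ B = 1 ⇒ 1/5 = 1/5
B ⇒ B = 1/5 ⇒ 1/5 = 1
¬A = ¬1/5 = 0
(B ⇒ B) ⇒ ¬A = 1 ⇒ 0 = 0
((A ⇔ B) ⇒ B) + ((B ⇒ B) ⇒ ¬A) = 1/5 + 0 = 1/5
No assignment yields a value below 1/5, so this is the minimum.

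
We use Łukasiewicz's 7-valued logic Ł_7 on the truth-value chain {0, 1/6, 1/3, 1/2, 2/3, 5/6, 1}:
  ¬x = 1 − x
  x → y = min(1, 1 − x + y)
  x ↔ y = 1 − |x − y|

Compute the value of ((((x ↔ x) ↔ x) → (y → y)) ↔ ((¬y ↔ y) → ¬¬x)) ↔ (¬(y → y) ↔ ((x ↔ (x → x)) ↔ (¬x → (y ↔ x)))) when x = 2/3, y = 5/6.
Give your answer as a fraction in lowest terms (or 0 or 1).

x ↔ x = 2/3 ↔ 2/3 = 1
(x ↔ x) ↔ x = 1 ↔ 2/3 = 2/3
y → y = 5/6 → 5/6 = 1
((x ↔ x) ↔ x) → (y → y) = 2/3 → 1 = 1
¬y = ¬5/6 = 1/6
¬y ↔ y = 1/6 ↔ 5/6 = 1/3
¬x = ¬2/3 = 1/3
¬¬x = ¬1/3 = 2/3
(¬y ↔ y) → ¬¬x = 1/3 → 2/3 = 1
(((x ↔ x) ↔ x) → (y → y)) ↔ ((¬y ↔ y) → ¬¬x) = 1 ↔ 1 = 1
y → y = 5/6 → 5/6 = 1
¬(y → y) = ¬1 = 0
x → x = 2/3 → 2/3 = 1
x ↔ (x → x) = 2/3 ↔ 1 = 2/3
¬x = ¬2/3 = 1/3
y ↔ x = 5/6 ↔ 2/3 = 5/6
¬x → (y ↔ x) = 1/3 → 5/6 = 1
(x ↔ (x → x)) ↔ (¬x → (y ↔ x)) = 2/3 ↔ 1 = 2/3
¬(y → y) ↔ ((x ↔ (x → x)) ↔ (¬x → (y ↔ x))) = 0 ↔ 2/3 = 1/3
((((x ↔ x) ↔ x) → (y → y)) ↔ ((¬y ↔ y) → ¬¬x)) ↔ (¬(y → y) ↔ ((x ↔ (x → x)) ↔ (¬x → (y ↔ x)))) = 1 ↔ 1/3 = 1/3

1/3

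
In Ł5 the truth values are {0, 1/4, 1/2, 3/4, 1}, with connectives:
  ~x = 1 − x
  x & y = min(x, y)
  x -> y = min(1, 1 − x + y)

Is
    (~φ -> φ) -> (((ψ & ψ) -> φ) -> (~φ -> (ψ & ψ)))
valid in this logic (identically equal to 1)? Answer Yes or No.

Counterexample: take φ = 1/4, ψ = 0.
~φ = ~1/4 = 3/4
~φ -> φ = 3/4 -> 1/4 = 1/2
ψ & ψ = 0 & 0 = 0
(ψ & ψ) -> φ = 0 -> 1/4 = 1
~φ = ~1/4 = 3/4
ψ & ψ = 0 & 0 = 0
~φ -> (ψ & ψ) = 3/4 -> 0 = 1/4
((ψ & ψ) -> φ) -> (~φ -> (ψ & ψ)) = 1 -> 1/4 = 1/4
(~φ -> φ) -> (((ψ & ψ) -> φ) -> (~φ -> (ψ & ψ))) = 1/2 -> 1/4 = 3/4
This gives 3/4 ≠ 1.

No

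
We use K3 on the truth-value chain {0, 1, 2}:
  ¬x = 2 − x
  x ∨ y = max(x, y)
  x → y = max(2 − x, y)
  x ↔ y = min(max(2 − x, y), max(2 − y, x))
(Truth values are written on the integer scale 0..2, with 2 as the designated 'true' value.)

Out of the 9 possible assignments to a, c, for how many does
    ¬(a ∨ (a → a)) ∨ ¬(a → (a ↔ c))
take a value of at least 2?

1

a = 0, c = 0 ↦ 0  <
a = 0, c = 1 ↦ 0  <
a = 0, c = 2 ↦ 0  <
a = 1, c = 0 ↦ 1  <
a = 1, c = 1 ↦ 1  <
a = 1, c = 2 ↦ 1  <
a = 2, c = 0 ↦ 2  ≥
a = 2, c = 1 ↦ 1  <
a = 2, c = 2 ↦ 0  <
So 1 of the 9 assignments meets the threshold.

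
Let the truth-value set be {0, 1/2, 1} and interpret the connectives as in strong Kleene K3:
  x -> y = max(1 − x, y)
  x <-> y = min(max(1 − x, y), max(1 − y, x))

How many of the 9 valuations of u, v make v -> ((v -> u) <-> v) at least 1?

u = 0, v = 0 ↦ 1  ≥
u = 0, v = 1/2 ↦ 1/2  <
u = 0, v = 1 ↦ 0  <
u = 1/2, v = 0 ↦ 1  ≥
u = 1/2, v = 1/2 ↦ 1/2  <
u = 1/2, v = 1 ↦ 1/2  <
u = 1, v = 0 ↦ 1  ≥
u = 1, v = 1/2 ↦ 1/2  <
u = 1, v = 1 ↦ 1  ≥
So 4 of the 9 assignments meet the threshold.

4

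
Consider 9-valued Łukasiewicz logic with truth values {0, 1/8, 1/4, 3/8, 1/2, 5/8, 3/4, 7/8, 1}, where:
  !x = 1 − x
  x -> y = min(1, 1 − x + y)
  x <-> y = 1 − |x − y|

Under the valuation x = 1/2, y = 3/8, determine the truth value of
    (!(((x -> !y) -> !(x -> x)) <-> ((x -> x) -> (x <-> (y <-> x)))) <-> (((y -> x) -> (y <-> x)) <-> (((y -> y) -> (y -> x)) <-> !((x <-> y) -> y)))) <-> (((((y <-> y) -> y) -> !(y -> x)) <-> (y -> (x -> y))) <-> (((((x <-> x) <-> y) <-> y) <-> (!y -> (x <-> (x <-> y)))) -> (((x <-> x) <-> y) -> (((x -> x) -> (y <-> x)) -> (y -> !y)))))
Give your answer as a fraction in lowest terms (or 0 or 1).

!y = !3/8 = 5/8
x -> !y = 1/2 -> 5/8 = 1
x -> x = 1/2 -> 1/2 = 1
!(x -> x) = !1 = 0
(x -> !y) -> !(x -> x) = 1 -> 0 = 0
x -> x = 1/2 -> 1/2 = 1
y <-> x = 3/8 <-> 1/2 = 7/8
x <-> (y <-> x) = 1/2 <-> 7/8 = 5/8
(x -> x) -> (x <-> (y <-> x)) = 1 -> 5/8 = 5/8
((x -> !y) -> !(x -> x)) <-> ((x -> x) -> (x <-> (y <-> x))) = 0 <-> 5/8 = 3/8
!(((x -> !y) -> !(x -> x)) <-> ((x -> x) -> (x <-> (y <-> x)))) = !3/8 = 5/8
y -> x = 3/8 -> 1/2 = 1
y <-> x = 3/8 <-> 1/2 = 7/8
(y -> x) -> (y <-> x) = 1 -> 7/8 = 7/8
y -> y = 3/8 -> 3/8 = 1
y -> x = 3/8 -> 1/2 = 1
(y -> y) -> (y -> x) = 1 -> 1 = 1
x <-> y = 1/2 <-> 3/8 = 7/8
(x <-> y) -> y = 7/8 -> 3/8 = 1/2
!((x <-> y) -> y) = !1/2 = 1/2
((y -> y) -> (y -> x)) <-> !((x <-> y) -> y) = 1 <-> 1/2 = 1/2
((y -> x) -> (y <-> x)) <-> (((y -> y) -> (y -> x)) <-> !((x <-> y) -> y)) = 7/8 <-> 1/2 = 5/8
!(((x -> !y) -> !(x -> x)) <-> ((x -> x) -> (x <-> (y <-> x)))) <-> (((y -> x) -> (y <-> x)) <-> (((y -> y) -> (y -> x)) <-> !((x <-> y) -> y))) = 5/8 <-> 5/8 = 1
y <-> y = 3/8 <-> 3/8 = 1
(y <-> y) -> y = 1 -> 3/8 = 3/8
y -> x = 3/8 -> 1/2 = 1
!(y -> x) = !1 = 0
((y <-> y) -> y) -> !(y -> x) = 3/8 -> 0 = 5/8
x -> y = 1/2 -> 3/8 = 7/8
y -> (x -> y) = 3/8 -> 7/8 = 1
(((y <-> y) -> y) -> !(y -> x)) <-> (y -> (x -> y)) = 5/8 <-> 1 = 5/8
x <-> x = 1/2 <-> 1/2 = 1
(x <-> x) <-> y = 1 <-> 3/8 = 3/8
((x <-> x) <-> y) <-> y = 3/8 <-> 3/8 = 1
!y = !3/8 = 5/8
x <-> y = 1/2 <-> 3/8 = 7/8
x <-> (x <-> y) = 1/2 <-> 7/8 = 5/8
!y -> (x <-> (x <-> y)) = 5/8 -> 5/8 = 1
(((x <-> x) <-> y) <-> y) <-> (!y -> (x <-> (x <-> y))) = 1 <-> 1 = 1
x <-> x = 1/2 <-> 1/2 = 1
(x <-> x) <-> y = 1 <-> 3/8 = 3/8
x -> x = 1/2 -> 1/2 = 1
y <-> x = 3/8 <-> 1/2 = 7/8
(x -> x) -> (y <-> x) = 1 -> 7/8 = 7/8
!y = !3/8 = 5/8
y -> !y = 3/8 -> 5/8 = 1
((x -> x) -> (y <-> x)) -> (y -> !y) = 7/8 -> 1 = 1
((x <-> x) <-> y) -> (((x -> x) -> (y <-> x)) -> (y -> !y)) = 3/8 -> 1 = 1
((((x <-> x) <-> y) <-> y) <-> (!y -> (x <-> (x <-> y)))) -> (((x <-> x) <-> y) -> (((x -> x) -> (y <-> x)) -> (y -> !y))) = 1 -> 1 = 1
((((y <-> y) -> y) -> !(y -> x)) <-> (y -> (x -> y))) <-> (((((x <-> x) <-> y) <-> y) <-> (!y -> (x <-> (x <-> y)))) -> (((x <-> x) <-> y) -> (((x -> x) -> (y <-> x)) -> (y -> !y)))) = 5/8 <-> 1 = 5/8
(!(((x -> !y) -> !(x -> x)) <-> ((x -> x) -> (x <-> (y <-> x)))) <-> (((y -> x) -> (y <-> x)) <-> (((y -> y) -> (y -> x)) <-> !((x <-> y) -> y)))) <-> (((((y <-> y) -> y) -> !(y -> x)) <-> (y -> (x -> y))) <-> (((((x <-> x) <-> y) <-> y) <-> (!y -> (x <-> (x <-> y)))) -> (((x <-> x) <-> y) -> (((x -> x) -> (y <-> x)) -> (y -> !y))))) = 1 <-> 5/8 = 5/8

5/8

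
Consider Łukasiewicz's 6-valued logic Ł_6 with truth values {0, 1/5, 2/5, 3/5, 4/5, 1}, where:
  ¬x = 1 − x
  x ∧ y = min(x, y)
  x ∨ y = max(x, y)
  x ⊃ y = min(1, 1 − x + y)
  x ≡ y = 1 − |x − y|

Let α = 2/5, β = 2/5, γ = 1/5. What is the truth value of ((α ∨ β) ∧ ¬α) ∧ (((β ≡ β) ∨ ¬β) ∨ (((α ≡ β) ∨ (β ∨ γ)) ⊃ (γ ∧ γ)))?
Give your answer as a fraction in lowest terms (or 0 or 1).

2/5

α ∨ β = 2/5 ∨ 2/5 = 2/5
¬α = ¬2/5 = 3/5
(α ∨ β) ∧ ¬α = 2/5 ∧ 3/5 = 2/5
β ≡ β = 2/5 ≡ 2/5 = 1
¬β = ¬2/5 = 3/5
(β ≡ β) ∨ ¬β = 1 ∨ 3/5 = 1
α ≡ β = 2/5 ≡ 2/5 = 1
β ∨ γ = 2/5 ∨ 1/5 = 2/5
(α ≡ β) ∨ (β ∨ γ) = 1 ∨ 2/5 = 1
γ ∧ γ = 1/5 ∧ 1/5 = 1/5
((α ≡ β) ∨ (β ∨ γ)) ⊃ (γ ∧ γ) = 1 ⊃ 1/5 = 1/5
((β ≡ β) ∨ ¬β) ∨ (((α ≡ β) ∨ (β ∨ γ)) ⊃ (γ ∧ γ)) = 1 ∨ 1/5 = 1
((α ∨ β) ∧ ¬α) ∧ (((β ≡ β) ∨ ¬β) ∨ (((α ≡ β) ∨ (β ∨ γ)) ⊃ (γ ∧ γ))) = 2/5 ∧ 1 = 2/5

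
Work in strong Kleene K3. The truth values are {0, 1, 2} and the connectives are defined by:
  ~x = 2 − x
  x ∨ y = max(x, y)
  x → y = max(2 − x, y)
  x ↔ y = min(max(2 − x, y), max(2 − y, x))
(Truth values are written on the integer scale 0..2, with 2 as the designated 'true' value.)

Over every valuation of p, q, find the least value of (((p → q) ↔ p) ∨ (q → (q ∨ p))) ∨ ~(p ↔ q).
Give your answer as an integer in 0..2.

1

Take p = 0, q = 1:
p → q = 0 → 1 = 2
(p → q) ↔ p = 2 ↔ 0 = 0
q ∨ p = 1 ∨ 0 = 1
q → (q ∨ p) = 1 → 1 = 1
((p → q) ↔ p) ∨ (q → (q ∨ p)) = 0 ∨ 1 = 1
p ↔ q = 0 ↔ 1 = 1
~(p ↔ q) = ~1 = 1
(((p → q) ↔ p) ∨ (q → (q ∨ p))) ∨ ~(p ↔ q) = 1 ∨ 1 = 1
No assignment yields a value below 1, so this is the minimum.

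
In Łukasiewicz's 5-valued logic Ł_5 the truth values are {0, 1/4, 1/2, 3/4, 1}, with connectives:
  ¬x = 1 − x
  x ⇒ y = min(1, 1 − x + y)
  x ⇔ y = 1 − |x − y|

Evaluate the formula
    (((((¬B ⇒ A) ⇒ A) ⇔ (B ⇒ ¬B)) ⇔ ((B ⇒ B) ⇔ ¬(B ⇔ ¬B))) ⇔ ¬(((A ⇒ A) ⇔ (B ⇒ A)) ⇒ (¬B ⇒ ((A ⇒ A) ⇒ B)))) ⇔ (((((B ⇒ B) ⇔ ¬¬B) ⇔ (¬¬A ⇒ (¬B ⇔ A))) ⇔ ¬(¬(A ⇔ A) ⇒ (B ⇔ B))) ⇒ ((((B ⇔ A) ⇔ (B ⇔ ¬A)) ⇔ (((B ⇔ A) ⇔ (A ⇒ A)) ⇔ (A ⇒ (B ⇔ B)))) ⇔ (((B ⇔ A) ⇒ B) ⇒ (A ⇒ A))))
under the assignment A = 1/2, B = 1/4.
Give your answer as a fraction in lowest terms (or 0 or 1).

3/4

¬B = ¬1/4 = 3/4
¬B ⇒ A = 3/4 ⇒ 1/2 = 3/4
(¬B ⇒ A) ⇒ A = 3/4 ⇒ 1/2 = 3/4
¬B = ¬1/4 = 3/4
B ⇒ ¬B = 1/4 ⇒ 3/4 = 1
((¬B ⇒ A) ⇒ A) ⇔ (B ⇒ ¬B) = 3/4 ⇔ 1 = 3/4
B ⇒ B = 1/4 ⇒ 1/4 = 1
¬B = ¬1/4 = 3/4
B ⇔ ¬B = 1/4 ⇔ 3/4 = 1/2
¬(B ⇔ ¬B) = ¬1/2 = 1/2
(B ⇒ B) ⇔ ¬(B ⇔ ¬B) = 1 ⇔ 1/2 = 1/2
(((¬B ⇒ A) ⇒ A) ⇔ (B ⇒ ¬B)) ⇔ ((B ⇒ B) ⇔ ¬(B ⇔ ¬B)) = 3/4 ⇔ 1/2 = 3/4
A ⇒ A = 1/2 ⇒ 1/2 = 1
B ⇒ A = 1/4 ⇒ 1/2 = 1
(A ⇒ A) ⇔ (B ⇒ A) = 1 ⇔ 1 = 1
¬B = ¬1/4 = 3/4
A ⇒ A = 1/2 ⇒ 1/2 = 1
(A ⇒ A) ⇒ B = 1 ⇒ 1/4 = 1/4
¬B ⇒ ((A ⇒ A) ⇒ B) = 3/4 ⇒ 1/4 = 1/2
((A ⇒ A) ⇔ (B ⇒ A)) ⇒ (¬B ⇒ ((A ⇒ A) ⇒ B)) = 1 ⇒ 1/2 = 1/2
¬(((A ⇒ A) ⇔ (B ⇒ A)) ⇒ (¬B ⇒ ((A ⇒ A) ⇒ B))) = ¬1/2 = 1/2
((((¬B ⇒ A) ⇒ A) ⇔ (B ⇒ ¬B)) ⇔ ((B ⇒ B) ⇔ ¬(B ⇔ ¬B))) ⇔ ¬(((A ⇒ A) ⇔ (B ⇒ A)) ⇒ (¬B ⇒ ((A ⇒ A) ⇒ B))) = 3/4 ⇔ 1/2 = 3/4
B ⇒ B = 1/4 ⇒ 1/4 = 1
¬B = ¬1/4 = 3/4
¬¬B = ¬3/4 = 1/4
(B ⇒ B) ⇔ ¬¬B = 1 ⇔ 1/4 = 1/4
¬A = ¬1/2 = 1/2
¬¬A = ¬1/2 = 1/2
¬B = ¬1/4 = 3/4
¬B ⇔ A = 3/4 ⇔ 1/2 = 3/4
¬¬A ⇒ (¬B ⇔ A) = 1/2 ⇒ 3/4 = 1
((B ⇒ B) ⇔ ¬¬B) ⇔ (¬¬A ⇒ (¬B ⇔ A)) = 1/4 ⇔ 1 = 1/4
A ⇔ A = 1/2 ⇔ 1/2 = 1
¬(A ⇔ A) = ¬1 = 0
B ⇔ B = 1/4 ⇔ 1/4 = 1
¬(A ⇔ A) ⇒ (B ⇔ B) = 0 ⇒ 1 = 1
¬(¬(A ⇔ A) ⇒ (B ⇔ B)) = ¬1 = 0
(((B ⇒ B) ⇔ ¬¬B) ⇔ (¬¬A ⇒ (¬B ⇔ A))) ⇔ ¬(¬(A ⇔ A) ⇒ (B ⇔ B)) = 1/4 ⇔ 0 = 3/4
B ⇔ A = 1/4 ⇔ 1/2 = 3/4
¬A = ¬1/2 = 1/2
B ⇔ ¬A = 1/4 ⇔ 1/2 = 3/4
(B ⇔ A) ⇔ (B ⇔ ¬A) = 3/4 ⇔ 3/4 = 1
B ⇔ A = 1/4 ⇔ 1/2 = 3/4
A ⇒ A = 1/2 ⇒ 1/2 = 1
(B ⇔ A) ⇔ (A ⇒ A) = 3/4 ⇔ 1 = 3/4
B ⇔ B = 1/4 ⇔ 1/4 = 1
A ⇒ (B ⇔ B) = 1/2 ⇒ 1 = 1
((B ⇔ A) ⇔ (A ⇒ A)) ⇔ (A ⇒ (B ⇔ B)) = 3/4 ⇔ 1 = 3/4
((B ⇔ A) ⇔ (B ⇔ ¬A)) ⇔ (((B ⇔ A) ⇔ (A ⇒ A)) ⇔ (A ⇒ (B ⇔ B))) = 1 ⇔ 3/4 = 3/4
B ⇔ A = 1/4 ⇔ 1/2 = 3/4
(B ⇔ A) ⇒ B = 3/4 ⇒ 1/4 = 1/2
A ⇒ A = 1/2 ⇒ 1/2 = 1
((B ⇔ A) ⇒ B) ⇒ (A ⇒ A) = 1/2 ⇒ 1 = 1
(((B ⇔ A) ⇔ (B ⇔ ¬A)) ⇔ (((B ⇔ A) ⇔ (A ⇒ A)) ⇔ (A ⇒ (B ⇔ B)))) ⇔ (((B ⇔ A) ⇒ B) ⇒ (A ⇒ A)) = 3/4 ⇔ 1 = 3/4
((((B ⇒ B) ⇔ ¬¬B) ⇔ (¬¬A ⇒ (¬B ⇔ A))) ⇔ ¬(¬(A ⇔ A) ⇒ (B ⇔ B))) ⇒ ((((B ⇔ A) ⇔ (B ⇔ ¬A)) ⇔ (((B ⇔ A) ⇔ (A ⇒ A)) ⇔ (A ⇒ (B ⇔ B)))) ⇔ (((B ⇔ A) ⇒ B) ⇒ (A ⇒ A))) = 3/4 ⇒ 3/4 = 1
(((((¬B ⇒ A) ⇒ A) ⇔ (B ⇒ ¬B)) ⇔ ((B ⇒ B) ⇔ ¬(B ⇔ ¬B))) ⇔ ¬(((A ⇒ A) ⇔ (B ⇒ A)) ⇒ (¬B ⇒ ((A ⇒ A) ⇒ B)))) ⇔ (((((B ⇒ B) ⇔ ¬¬B) ⇔ (¬¬A ⇒ (¬B ⇔ A))) ⇔ ¬(¬(A ⇔ A) ⇒ (B ⇔ B))) ⇒ ((((B ⇔ A) ⇔ (B ⇔ ¬A)) ⇔ (((B ⇔ A) ⇔ (A ⇒ A)) ⇔ (A ⇒ (B ⇔ B)))) ⇔ (((B ⇔ A) ⇒ B) ⇒ (A ⇒ A)))) = 3/4 ⇔ 1 = 3/4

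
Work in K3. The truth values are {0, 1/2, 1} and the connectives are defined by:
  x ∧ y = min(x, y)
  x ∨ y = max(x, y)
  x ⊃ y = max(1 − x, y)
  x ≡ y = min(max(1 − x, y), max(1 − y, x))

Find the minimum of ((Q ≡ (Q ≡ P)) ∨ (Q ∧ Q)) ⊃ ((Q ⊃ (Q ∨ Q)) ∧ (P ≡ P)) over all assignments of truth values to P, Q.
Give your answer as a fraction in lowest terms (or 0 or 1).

1/2

Take P = 0, Q = 1/2:
Q ≡ P = 1/2 ≡ 0 = 1/2
Q ≡ (Q ≡ P) = 1/2 ≡ 1/2 = 1/2
Q ∧ Q = 1/2 ∧ 1/2 = 1/2
(Q ≡ (Q ≡ P)) ∨ (Q ∧ Q) = 1/2 ∨ 1/2 = 1/2
Q ∨ Q = 1/2 ∨ 1/2 = 1/2
Q ⊃ (Q ∨ Q) = 1/2 ⊃ 1/2 = 1/2
P ≡ P = 0 ≡ 0 = 1
(Q ⊃ (Q ∨ Q)) ∧ (P ≡ P) = 1/2 ∧ 1 = 1/2
((Q ≡ (Q ≡ P)) ∨ (Q ∧ Q)) ⊃ ((Q ⊃ (Q ∨ Q)) ∧ (P ≡ P)) = 1/2 ⊃ 1/2 = 1/2
No assignment yields a value below 1/2, so this is the minimum.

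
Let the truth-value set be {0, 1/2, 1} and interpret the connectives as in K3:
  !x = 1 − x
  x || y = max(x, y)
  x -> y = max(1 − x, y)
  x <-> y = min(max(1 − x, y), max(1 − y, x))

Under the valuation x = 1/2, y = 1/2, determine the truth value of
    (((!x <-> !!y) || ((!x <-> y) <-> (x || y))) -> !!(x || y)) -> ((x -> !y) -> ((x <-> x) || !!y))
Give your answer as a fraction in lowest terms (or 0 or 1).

!x = !1/2 = 1/2
!y = !1/2 = 1/2
!!y = !1/2 = 1/2
!x <-> !!y = 1/2 <-> 1/2 = 1/2
!x = !1/2 = 1/2
!x <-> y = 1/2 <-> 1/2 = 1/2
x || y = 1/2 || 1/2 = 1/2
(!x <-> y) <-> (x || y) = 1/2 <-> 1/2 = 1/2
(!x <-> !!y) || ((!x <-> y) <-> (x || y)) = 1/2 || 1/2 = 1/2
x || y = 1/2 || 1/2 = 1/2
!(x || y) = !1/2 = 1/2
!!(x || y) = !1/2 = 1/2
((!x <-> !!y) || ((!x <-> y) <-> (x || y))) -> !!(x || y) = 1/2 -> 1/2 = 1/2
!y = !1/2 = 1/2
x -> !y = 1/2 -> 1/2 = 1/2
x <-> x = 1/2 <-> 1/2 = 1/2
!y = !1/2 = 1/2
!!y = !1/2 = 1/2
(x <-> x) || !!y = 1/2 || 1/2 = 1/2
(x -> !y) -> ((x <-> x) || !!y) = 1/2 -> 1/2 = 1/2
(((!x <-> !!y) || ((!x <-> y) <-> (x || y))) -> !!(x || y)) -> ((x -> !y) -> ((x <-> x) || !!y)) = 1/2 -> 1/2 = 1/2

1/2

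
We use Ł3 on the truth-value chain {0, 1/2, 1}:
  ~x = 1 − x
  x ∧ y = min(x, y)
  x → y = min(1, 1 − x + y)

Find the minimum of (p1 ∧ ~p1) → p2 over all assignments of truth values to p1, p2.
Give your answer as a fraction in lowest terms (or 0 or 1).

1/2

Take p1 = 1/2, p2 = 0:
~p1 = ~1/2 = 1/2
p1 ∧ ~p1 = 1/2 ∧ 1/2 = 1/2
(p1 ∧ ~p1) → p2 = 1/2 → 0 = 1/2
No assignment yields a value below 1/2, so this is the minimum.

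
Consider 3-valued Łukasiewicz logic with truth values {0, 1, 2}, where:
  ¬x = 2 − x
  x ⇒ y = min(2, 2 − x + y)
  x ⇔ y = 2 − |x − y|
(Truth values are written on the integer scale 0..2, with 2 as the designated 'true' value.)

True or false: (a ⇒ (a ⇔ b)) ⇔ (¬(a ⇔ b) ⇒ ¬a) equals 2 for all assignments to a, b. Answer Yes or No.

Yes

a = 0, b = 0 ↦ 2
a = 0, b = 1 ↦ 2
a = 0, b = 2 ↦ 2
a = 1, b = 0 ↦ 2
a = 1, b = 1 ↦ 2
a = 1, b = 2 ↦ 2
a = 2, b = 0 ↦ 2
a = 2, b = 1 ↦ 2
a = 2, b = 2 ↦ 2
Every assignment gives a value ≥ 2.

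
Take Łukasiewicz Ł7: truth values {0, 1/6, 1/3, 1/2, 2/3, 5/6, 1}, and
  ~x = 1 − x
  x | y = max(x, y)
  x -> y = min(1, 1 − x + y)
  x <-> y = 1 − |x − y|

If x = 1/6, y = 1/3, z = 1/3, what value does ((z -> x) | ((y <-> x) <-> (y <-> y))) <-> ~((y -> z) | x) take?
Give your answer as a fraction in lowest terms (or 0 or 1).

1/6

z -> x = 1/3 -> 1/6 = 5/6
y <-> x = 1/3 <-> 1/6 = 5/6
y <-> y = 1/3 <-> 1/3 = 1
(y <-> x) <-> (y <-> y) = 5/6 <-> 1 = 5/6
(z -> x) | ((y <-> x) <-> (y <-> y)) = 5/6 | 5/6 = 5/6
y -> z = 1/3 -> 1/3 = 1
(y -> z) | x = 1 | 1/6 = 1
~((y -> z) | x) = ~1 = 0
((z -> x) | ((y <-> x) <-> (y <-> y))) <-> ~((y -> z) | x) = 5/6 <-> 0 = 1/6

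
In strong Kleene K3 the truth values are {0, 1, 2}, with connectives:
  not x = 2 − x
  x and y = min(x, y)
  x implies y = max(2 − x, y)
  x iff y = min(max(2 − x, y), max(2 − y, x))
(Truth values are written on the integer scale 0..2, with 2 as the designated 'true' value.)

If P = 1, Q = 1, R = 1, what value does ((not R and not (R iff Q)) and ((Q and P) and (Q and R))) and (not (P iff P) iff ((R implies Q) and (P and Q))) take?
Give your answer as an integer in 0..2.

not R = not 1 = 1
R iff Q = 1 iff 1 = 1
not (R iff Q) = not 1 = 1
not R and not (R iff Q) = 1 and 1 = 1
Q and P = 1 and 1 = 1
Q and R = 1 and 1 = 1
(Q and P) and (Q and R) = 1 and 1 = 1
(not R and not (R iff Q)) and ((Q and P) and (Q and R)) = 1 and 1 = 1
P iff P = 1 iff 1 = 1
not (P iff P) = not 1 = 1
R implies Q = 1 implies 1 = 1
P and Q = 1 and 1 = 1
(R implies Q) and (P and Q) = 1 and 1 = 1
not (P iff P) iff ((R implies Q) and (P and Q)) = 1 iff 1 = 1
((not R and not (R iff Q)) and ((Q and P) and (Q and R))) and (not (P iff P) iff ((R implies Q) and (P and Q))) = 1 and 1 = 1

1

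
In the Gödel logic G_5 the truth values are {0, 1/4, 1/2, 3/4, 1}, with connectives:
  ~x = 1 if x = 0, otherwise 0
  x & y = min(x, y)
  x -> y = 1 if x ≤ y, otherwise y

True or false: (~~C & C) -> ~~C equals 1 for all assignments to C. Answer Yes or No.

Yes

C = 0 ↦ 1
C = 1/4 ↦ 1
C = 1/2 ↦ 1
C = 3/4 ↦ 1
C = 1 ↦ 1
Every assignment gives a value ≥ 1.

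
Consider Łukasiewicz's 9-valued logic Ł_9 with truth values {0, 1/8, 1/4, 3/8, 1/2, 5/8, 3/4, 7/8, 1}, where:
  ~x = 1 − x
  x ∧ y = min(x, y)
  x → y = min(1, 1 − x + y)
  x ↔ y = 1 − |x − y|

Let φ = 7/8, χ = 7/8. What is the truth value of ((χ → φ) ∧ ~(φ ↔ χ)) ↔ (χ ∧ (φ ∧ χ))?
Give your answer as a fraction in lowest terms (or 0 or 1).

1/8

χ → φ = 7/8 → 7/8 = 1
φ ↔ χ = 7/8 ↔ 7/8 = 1
~(φ ↔ χ) = ~1 = 0
(χ → φ) ∧ ~(φ ↔ χ) = 1 ∧ 0 = 0
φ ∧ χ = 7/8 ∧ 7/8 = 7/8
χ ∧ (φ ∧ χ) = 7/8 ∧ 7/8 = 7/8
((χ → φ) ∧ ~(φ ↔ χ)) ↔ (χ ∧ (φ ∧ χ)) = 0 ↔ 7/8 = 1/8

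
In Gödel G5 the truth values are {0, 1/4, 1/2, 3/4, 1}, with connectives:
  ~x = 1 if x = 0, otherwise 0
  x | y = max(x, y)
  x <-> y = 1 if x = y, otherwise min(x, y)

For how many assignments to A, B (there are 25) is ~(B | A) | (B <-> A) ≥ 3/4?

value 1: 5 assignments (counts)
value 3/4: 2 assignments (counts)
value 1/2: 4 assignments
value 1/4: 6 assignments
value 0: 8 assignments
So 7 of the 25 assignments meet the threshold.

7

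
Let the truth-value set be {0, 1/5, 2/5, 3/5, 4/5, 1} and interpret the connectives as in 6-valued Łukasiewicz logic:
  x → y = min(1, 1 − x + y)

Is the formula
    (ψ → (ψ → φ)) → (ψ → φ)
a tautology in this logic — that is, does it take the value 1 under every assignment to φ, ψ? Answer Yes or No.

No

Counterexample: take φ = 0, ψ = 1/5.
ψ → φ = 1/5 → 0 = 4/5
ψ → (ψ → φ) = 1/5 → 4/5 = 1
ψ → φ = 1/5 → 0 = 4/5
(ψ → (ψ → φ)) → (ψ → φ) = 1 → 4/5 = 4/5
This gives 4/5 ≠ 1.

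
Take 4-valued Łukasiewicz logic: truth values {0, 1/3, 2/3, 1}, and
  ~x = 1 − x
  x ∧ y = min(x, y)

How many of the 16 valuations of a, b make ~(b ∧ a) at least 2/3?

12

a = 0, b = 0 ↦ 1  ≥
a = 0, b = 1/3 ↦ 1  ≥
a = 0, b = 2/3 ↦ 1  ≥
a = 0, b = 1 ↦ 1  ≥
a = 1/3, b = 0 ↦ 1  ≥
a = 1/3, b = 1/3 ↦ 2/3  ≥
a = 1/3, b = 2/3 ↦ 2/3  ≥
a = 1/3, b = 1 ↦ 2/3  ≥
a = 2/3, b = 0 ↦ 1  ≥
a = 2/3, b = 1/3 ↦ 2/3  ≥
a = 2/3, b = 2/3 ↦ 1/3  <
a = 2/3, b = 1 ↦ 1/3  <
a = 1, b = 0 ↦ 1  ≥
a = 1, b = 1/3 ↦ 2/3  ≥
a = 1, b = 2/3 ↦ 1/3  <
a = 1, b = 1 ↦ 0  <
So 12 of the 16 assignments meet the threshold.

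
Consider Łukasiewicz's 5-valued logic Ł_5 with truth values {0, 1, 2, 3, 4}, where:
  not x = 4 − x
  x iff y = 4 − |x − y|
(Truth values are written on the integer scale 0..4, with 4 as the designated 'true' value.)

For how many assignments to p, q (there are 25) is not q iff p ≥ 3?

13

value 4: 5 assignments (counts)
value 3: 8 assignments (counts)
value 2: 6 assignments
value 1: 4 assignments
value 0: 2 assignments
So 13 of the 25 assignments meet the threshold.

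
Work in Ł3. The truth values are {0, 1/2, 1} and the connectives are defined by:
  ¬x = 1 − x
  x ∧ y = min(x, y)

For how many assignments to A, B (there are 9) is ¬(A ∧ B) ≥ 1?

5

A = 0, B = 0 ↦ 1  ≥
A = 0, B = 1/2 ↦ 1  ≥
A = 0, B = 1 ↦ 1  ≥
A = 1/2, B = 0 ↦ 1  ≥
A = 1/2, B = 1/2 ↦ 1/2  <
A = 1/2, B = 1 ↦ 1/2  <
A = 1, B = 0 ↦ 1  ≥
A = 1, B = 1/2 ↦ 1/2  <
A = 1, B = 1 ↦ 0  <
So 5 of the 9 assignments meet the threshold.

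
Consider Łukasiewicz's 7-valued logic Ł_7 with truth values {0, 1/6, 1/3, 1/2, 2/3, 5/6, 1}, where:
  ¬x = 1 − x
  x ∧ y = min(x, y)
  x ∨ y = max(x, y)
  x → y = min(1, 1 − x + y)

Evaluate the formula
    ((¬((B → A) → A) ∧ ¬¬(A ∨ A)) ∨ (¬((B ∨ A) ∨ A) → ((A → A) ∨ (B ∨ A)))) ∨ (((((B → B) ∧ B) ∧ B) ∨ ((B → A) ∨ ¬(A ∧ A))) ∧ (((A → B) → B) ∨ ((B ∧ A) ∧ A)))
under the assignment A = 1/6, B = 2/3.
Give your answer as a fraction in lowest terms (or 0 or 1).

1

B → A = 2/3 → 1/6 = 1/2
(B → A) → A = 1/2 → 1/6 = 2/3
¬((B → A) → A) = ¬2/3 = 1/3
A ∨ A = 1/6 ∨ 1/6 = 1/6
¬(A ∨ A) = ¬1/6 = 5/6
¬¬(A ∨ A) = ¬5/6 = 1/6
¬((B → A) → A) ∧ ¬¬(A ∨ A) = 1/3 ∧ 1/6 = 1/6
B ∨ A = 2/3 ∨ 1/6 = 2/3
(B ∨ A) ∨ A = 2/3 ∨ 1/6 = 2/3
¬((B ∨ A) ∨ A) = ¬2/3 = 1/3
A → A = 1/6 → 1/6 = 1
B ∨ A = 2/3 ∨ 1/6 = 2/3
(A → A) ∨ (B ∨ A) = 1 ∨ 2/3 = 1
¬((B ∨ A) ∨ A) → ((A → A) ∨ (B ∨ A)) = 1/3 → 1 = 1
(¬((B → A) → A) ∧ ¬¬(A ∨ A)) ∨ (¬((B ∨ A) ∨ A) → ((A → A) ∨ (B ∨ A))) = 1/6 ∨ 1 = 1
B → B = 2/3 → 2/3 = 1
(B → B) ∧ B = 1 ∧ 2/3 = 2/3
((B → B) ∧ B) ∧ B = 2/3 ∧ 2/3 = 2/3
B → A = 2/3 → 1/6 = 1/2
A ∧ A = 1/6 ∧ 1/6 = 1/6
¬(A ∧ A) = ¬1/6 = 5/6
(B → A) ∨ ¬(A ∧ A) = 1/2 ∨ 5/6 = 5/6
(((B → B) ∧ B) ∧ B) ∨ ((B → A) ∨ ¬(A ∧ A)) = 2/3 ∨ 5/6 = 5/6
A → B = 1/6 → 2/3 = 1
(A → B) → B = 1 → 2/3 = 2/3
B ∧ A = 2/3 ∧ 1/6 = 1/6
(B ∧ A) ∧ A = 1/6 ∧ 1/6 = 1/6
((A → B) → B) ∨ ((B ∧ A) ∧ A) = 2/3 ∨ 1/6 = 2/3
((((B → B) ∧ B) ∧ B) ∨ ((B → A) ∨ ¬(A ∧ A))) ∧ (((A → B) → B) ∨ ((B ∧ A) ∧ A)) = 5/6 ∧ 2/3 = 2/3
((¬((B → A) → A) ∧ ¬¬(A ∨ A)) ∨ (¬((B ∨ A) ∨ A) → ((A → A) ∨ (B ∨ A)))) ∨ (((((B → B) ∧ B) ∧ B) ∨ ((B → A) ∨ ¬(A ∧ A))) ∧ (((A → B) → B) ∨ ((B ∧ A) ∧ A))) = 1 ∨ 2/3 = 1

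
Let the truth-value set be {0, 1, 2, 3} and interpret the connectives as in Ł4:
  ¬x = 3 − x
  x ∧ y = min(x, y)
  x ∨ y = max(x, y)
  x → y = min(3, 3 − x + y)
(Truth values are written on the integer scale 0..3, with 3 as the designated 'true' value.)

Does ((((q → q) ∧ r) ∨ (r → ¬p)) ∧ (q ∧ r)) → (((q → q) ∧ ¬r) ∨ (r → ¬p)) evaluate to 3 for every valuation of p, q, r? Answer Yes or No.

No

Counterexample: take p = 1, q = 3, r = 3.
q → q = 3 → 3 = 3
(q → q) ∧ r = 3 ∧ 3 = 3
¬p = ¬1 = 2
r → ¬p = 3 → 2 = 2
((q → q) ∧ r) ∨ (r → ¬p) = 3 ∨ 2 = 3
q ∧ r = 3 ∧ 3 = 3
(((q → q) ∧ r) ∨ (r → ¬p)) ∧ (q ∧ r) = 3 ∧ 3 = 3
q → q = 3 → 3 = 3
¬r = ¬3 = 0
(q → q) ∧ ¬r = 3 ∧ 0 = 0
¬p = ¬1 = 2
r → ¬p = 3 → 2 = 2
((q → q) ∧ ¬r) ∨ (r → ¬p) = 0 ∨ 2 = 2
((((q → q) ∧ r) ∨ (r → ¬p)) ∧ (q ∧ r)) → (((q → q) ∧ ¬r) ∨ (r → ¬p)) = 3 → 2 = 2
This gives 2 ≠ 3.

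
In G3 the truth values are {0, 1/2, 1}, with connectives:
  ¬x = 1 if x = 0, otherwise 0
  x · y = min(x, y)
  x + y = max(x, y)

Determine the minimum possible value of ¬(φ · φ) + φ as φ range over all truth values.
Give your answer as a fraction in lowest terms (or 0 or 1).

Take φ = 1/2:
φ · φ = 1/2 · 1/2 = 1/2
¬(φ · φ) = ¬1/2 = 0
¬(φ · φ) + φ = 0 + 1/2 = 1/2
No assignment yields a value below 1/2, so this is the minimum.

1/2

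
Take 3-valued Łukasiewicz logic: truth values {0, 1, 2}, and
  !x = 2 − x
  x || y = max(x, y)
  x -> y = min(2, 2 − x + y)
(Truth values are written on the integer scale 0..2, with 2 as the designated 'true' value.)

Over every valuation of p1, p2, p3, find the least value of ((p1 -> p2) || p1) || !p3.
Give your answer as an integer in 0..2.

Take p1 = 1, p2 = 0, p3 = 1:
p1 -> p2 = 1 -> 0 = 1
(p1 -> p2) || p1 = 1 || 1 = 1
!p3 = !1 = 1
((p1 -> p2) || p1) || !p3 = 1 || 1 = 1
No assignment yields a value below 1, so this is the minimum.

1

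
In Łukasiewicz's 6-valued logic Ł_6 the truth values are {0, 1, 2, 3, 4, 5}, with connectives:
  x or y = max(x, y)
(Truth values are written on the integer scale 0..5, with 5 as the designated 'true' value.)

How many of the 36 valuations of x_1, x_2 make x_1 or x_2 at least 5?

11

value 5: 11 assignments (counts)
value 4: 9 assignments
value 3: 7 assignments
value 2: 5 assignments
value 1: 3 assignments
value 0: 1 assignment
So 11 of the 36 assignments meet the threshold.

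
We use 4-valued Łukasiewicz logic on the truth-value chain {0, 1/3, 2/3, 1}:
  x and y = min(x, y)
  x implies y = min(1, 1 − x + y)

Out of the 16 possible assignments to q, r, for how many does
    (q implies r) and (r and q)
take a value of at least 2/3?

4

q = 0, r = 0 ↦ 0  <
q = 0, r = 1/3 ↦ 0  <
q = 0, r = 2/3 ↦ 0  <
q = 0, r = 1 ↦ 0  <
q = 1/3, r = 0 ↦ 0  <
q = 1/3, r = 1/3 ↦ 1/3  <
q = 1/3, r = 2/3 ↦ 1/3  <
q = 1/3, r = 1 ↦ 1/3  <
q = 2/3, r = 0 ↦ 0  <
q = 2/3, r = 1/3 ↦ 1/3  <
q = 2/3, r = 2/3 ↦ 2/3  ≥
q = 2/3, r = 1 ↦ 2/3  ≥
q = 1, r = 0 ↦ 0  <
q = 1, r = 1/3 ↦ 1/3  <
q = 1, r = 2/3 ↦ 2/3  ≥
q = 1, r = 1 ↦ 1  ≥
So 4 of the 16 assignments meet the threshold.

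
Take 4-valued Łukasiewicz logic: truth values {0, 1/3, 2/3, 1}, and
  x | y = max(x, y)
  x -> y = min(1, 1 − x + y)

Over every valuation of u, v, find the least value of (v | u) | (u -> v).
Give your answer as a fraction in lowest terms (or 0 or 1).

Take u = 1/3, v = 0:
v | u = 0 | 1/3 = 1/3
u -> v = 1/3 -> 0 = 2/3
(v | u) | (u -> v) = 1/3 | 2/3 = 2/3
No assignment yields a value below 2/3, so this is the minimum.

2/3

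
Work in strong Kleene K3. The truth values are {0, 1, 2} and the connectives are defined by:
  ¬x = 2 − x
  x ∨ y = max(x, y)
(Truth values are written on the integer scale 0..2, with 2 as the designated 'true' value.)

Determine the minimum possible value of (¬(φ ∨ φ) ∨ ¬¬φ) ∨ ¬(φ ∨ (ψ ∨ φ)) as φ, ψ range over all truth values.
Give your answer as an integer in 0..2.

1

Take φ = 1, ψ = 0:
φ ∨ φ = 1 ∨ 1 = 1
¬(φ ∨ φ) = ¬1 = 1
¬φ = ¬1 = 1
¬¬φ = ¬1 = 1
¬(φ ∨ φ) ∨ ¬¬φ = 1 ∨ 1 = 1
ψ ∨ φ = 0 ∨ 1 = 1
φ ∨ (ψ ∨ φ) = 1 ∨ 1 = 1
¬(φ ∨ (ψ ∨ φ)) = ¬1 = 1
(¬(φ ∨ φ) ∨ ¬¬φ) ∨ ¬(φ ∨ (ψ ∨ φ)) = 1 ∨ 1 = 1
No assignment yields a value below 1, so this is the minimum.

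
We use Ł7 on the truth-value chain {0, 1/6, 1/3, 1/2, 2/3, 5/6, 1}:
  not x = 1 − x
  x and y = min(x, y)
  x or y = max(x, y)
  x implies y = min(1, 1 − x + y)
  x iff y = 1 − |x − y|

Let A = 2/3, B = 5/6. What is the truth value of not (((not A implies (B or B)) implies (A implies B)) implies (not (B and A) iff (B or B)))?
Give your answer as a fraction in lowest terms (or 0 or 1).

not A = not 2/3 = 1/3
B or B = 5/6 or 5/6 = 5/6
not A implies (B or B) = 1/3 implies 5/6 = 1
A implies B = 2/3 implies 5/6 = 1
(not A implies (B or B)) implies (A implies B) = 1 implies 1 = 1
B and A = 5/6 and 2/3 = 2/3
not (B and A) = not 2/3 = 1/3
B or B = 5/6 or 5/6 = 5/6
not (B and A) iff (B or B) = 1/3 iff 5/6 = 1/2
((not A implies (B or B)) implies (A implies B)) implies (not (B and A) iff (B or B)) = 1 implies 1/2 = 1/2
not (((not A implies (B or B)) implies (A implies B)) implies (not (B and A) iff (B or B))) = not 1/2 = 1/2

1/2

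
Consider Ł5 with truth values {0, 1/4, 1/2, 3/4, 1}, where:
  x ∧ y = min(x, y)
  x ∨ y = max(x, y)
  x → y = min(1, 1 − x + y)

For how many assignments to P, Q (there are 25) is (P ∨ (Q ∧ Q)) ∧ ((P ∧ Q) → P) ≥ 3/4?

value 1: 9 assignments (counts)
value 3/4: 7 assignments (counts)
value 1/2: 5 assignments
value 1/4: 3 assignments
value 0: 1 assignment
So 16 of the 25 assignments meet the threshold.

16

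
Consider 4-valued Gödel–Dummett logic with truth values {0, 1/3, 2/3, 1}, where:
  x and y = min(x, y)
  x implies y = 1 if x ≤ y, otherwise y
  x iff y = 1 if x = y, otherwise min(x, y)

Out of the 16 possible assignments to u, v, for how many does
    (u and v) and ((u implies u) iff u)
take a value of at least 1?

1

u = 0, v = 0 ↦ 0  <
u = 0, v = 1/3 ↦ 0  <
u = 0, v = 2/3 ↦ 0  <
u = 0, v = 1 ↦ 0  <
u = 1/3, v = 0 ↦ 0  <
u = 1/3, v = 1/3 ↦ 1/3  <
u = 1/3, v = 2/3 ↦ 1/3  <
u = 1/3, v = 1 ↦ 1/3  <
u = 2/3, v = 0 ↦ 0  <
u = 2/3, v = 1/3 ↦ 1/3  <
u = 2/3, v = 2/3 ↦ 2/3  <
u = 2/3, v = 1 ↦ 2/3  <
u = 1, v = 0 ↦ 0  <
u = 1, v = 1/3 ↦ 1/3  <
u = 1, v = 2/3 ↦ 2/3  <
u = 1, v = 1 ↦ 1  ≥
So 1 of the 16 assignments meets the threshold.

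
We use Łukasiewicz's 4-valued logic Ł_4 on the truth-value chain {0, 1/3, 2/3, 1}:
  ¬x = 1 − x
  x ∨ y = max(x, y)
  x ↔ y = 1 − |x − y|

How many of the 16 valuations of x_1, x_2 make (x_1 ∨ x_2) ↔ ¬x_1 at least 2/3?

9

x_1 = 0, x_2 = 0 ↦ 0  <
x_1 = 0, x_2 = 1/3 ↦ 1/3  <
x_1 = 0, x_2 = 2/3 ↦ 2/3  ≥
x_1 = 0, x_2 = 1 ↦ 1  ≥
x_1 = 1/3, x_2 = 0 ↦ 2/3  ≥
x_1 = 1/3, x_2 = 1/3 ↦ 2/3  ≥
x_1 = 1/3, x_2 = 2/3 ↦ 1  ≥
x_1 = 1/3, x_2 = 1 ↦ 2/3  ≥
x_1 = 2/3, x_2 = 0 ↦ 2/3  ≥
x_1 = 2/3, x_2 = 1/3 ↦ 2/3  ≥
x_1 = 2/3, x_2 = 2/3 ↦ 2/3  ≥
x_1 = 2/3, x_2 = 1 ↦ 1/3  <
x_1 = 1, x_2 = 0 ↦ 0  <
x_1 = 1, x_2 = 1/3 ↦ 0  <
x_1 = 1, x_2 = 2/3 ↦ 0  <
x_1 = 1, x_2 = 1 ↦ 0  <
So 9 of the 16 assignments meet the threshold.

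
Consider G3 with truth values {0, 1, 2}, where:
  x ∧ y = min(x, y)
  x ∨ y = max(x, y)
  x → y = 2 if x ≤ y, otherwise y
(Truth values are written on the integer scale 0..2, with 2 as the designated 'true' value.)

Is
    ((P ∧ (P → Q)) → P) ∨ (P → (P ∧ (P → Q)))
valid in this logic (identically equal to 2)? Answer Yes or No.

P = 0, Q = 0 ↦ 2
P = 0, Q = 1 ↦ 2
P = 0, Q = 2 ↦ 2
P = 1, Q = 0 ↦ 2
P = 1, Q = 1 ↦ 2
P = 1, Q = 2 ↦ 2
P = 2, Q = 0 ↦ 2
P = 2, Q = 1 ↦ 2
P = 2, Q = 2 ↦ 2
Every assignment gives a value ≥ 2.

Yes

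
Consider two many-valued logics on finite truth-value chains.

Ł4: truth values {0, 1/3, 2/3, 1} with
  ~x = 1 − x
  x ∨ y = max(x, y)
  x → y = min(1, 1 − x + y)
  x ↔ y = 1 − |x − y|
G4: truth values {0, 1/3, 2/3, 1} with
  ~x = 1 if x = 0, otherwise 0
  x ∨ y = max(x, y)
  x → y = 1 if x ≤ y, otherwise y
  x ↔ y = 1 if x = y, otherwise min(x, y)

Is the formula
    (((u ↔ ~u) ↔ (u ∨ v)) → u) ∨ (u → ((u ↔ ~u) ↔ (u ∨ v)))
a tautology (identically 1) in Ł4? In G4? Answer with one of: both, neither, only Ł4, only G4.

both

In Ł4: every assignment gives 1 — tautology.
In G4: every assignment gives 1 — tautology.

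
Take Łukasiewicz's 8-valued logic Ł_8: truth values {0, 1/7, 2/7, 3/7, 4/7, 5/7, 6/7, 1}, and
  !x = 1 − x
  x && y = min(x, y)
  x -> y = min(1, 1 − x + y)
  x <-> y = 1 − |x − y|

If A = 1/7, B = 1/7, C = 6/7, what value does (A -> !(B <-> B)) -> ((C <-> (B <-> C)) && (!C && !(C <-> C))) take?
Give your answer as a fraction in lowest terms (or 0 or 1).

1/7

B <-> B = 1/7 <-> 1/7 = 1
!(B <-> B) = !1 = 0
A -> !(B <-> B) = 1/7 -> 0 = 6/7
B <-> C = 1/7 <-> 6/7 = 2/7
C <-> (B <-> C) = 6/7 <-> 2/7 = 3/7
!C = !6/7 = 1/7
C <-> C = 6/7 <-> 6/7 = 1
!(C <-> C) = !1 = 0
!C && !(C <-> C) = 1/7 && 0 = 0
(C <-> (B <-> C)) && (!C && !(C <-> C)) = 3/7 && 0 = 0
(A -> !(B <-> B)) -> ((C <-> (B <-> C)) && (!C && !(C <-> C))) = 6/7 -> 0 = 1/7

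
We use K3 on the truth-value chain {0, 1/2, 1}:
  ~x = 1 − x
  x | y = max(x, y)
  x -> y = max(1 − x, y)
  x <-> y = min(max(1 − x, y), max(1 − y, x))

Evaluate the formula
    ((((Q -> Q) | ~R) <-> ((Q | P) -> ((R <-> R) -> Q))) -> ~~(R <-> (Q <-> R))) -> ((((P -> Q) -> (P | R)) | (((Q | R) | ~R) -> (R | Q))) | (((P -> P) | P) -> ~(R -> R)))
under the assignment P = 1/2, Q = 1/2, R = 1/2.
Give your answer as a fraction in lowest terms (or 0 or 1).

1/2

Q -> Q = 1/2 -> 1/2 = 1/2
~R = ~1/2 = 1/2
(Q -> Q) | ~R = 1/2 | 1/2 = 1/2
Q | P = 1/2 | 1/2 = 1/2
R <-> R = 1/2 <-> 1/2 = 1/2
(R <-> R) -> Q = 1/2 -> 1/2 = 1/2
(Q | P) -> ((R <-> R) -> Q) = 1/2 -> 1/2 = 1/2
((Q -> Q) | ~R) <-> ((Q | P) -> ((R <-> R) -> Q)) = 1/2 <-> 1/2 = 1/2
Q <-> R = 1/2 <-> 1/2 = 1/2
R <-> (Q <-> R) = 1/2 <-> 1/2 = 1/2
~(R <-> (Q <-> R)) = ~1/2 = 1/2
~~(R <-> (Q <-> R)) = ~1/2 = 1/2
(((Q -> Q) | ~R) <-> ((Q | P) -> ((R <-> R) -> Q))) -> ~~(R <-> (Q <-> R)) = 1/2 -> 1/2 = 1/2
P -> Q = 1/2 -> 1/2 = 1/2
P | R = 1/2 | 1/2 = 1/2
(P -> Q) -> (P | R) = 1/2 -> 1/2 = 1/2
Q | R = 1/2 | 1/2 = 1/2
~R = ~1/2 = 1/2
(Q | R) | ~R = 1/2 | 1/2 = 1/2
R | Q = 1/2 | 1/2 = 1/2
((Q | R) | ~R) -> (R | Q) = 1/2 -> 1/2 = 1/2
((P -> Q) -> (P | R)) | (((Q | R) | ~R) -> (R | Q)) = 1/2 | 1/2 = 1/2
P -> P = 1/2 -> 1/2 = 1/2
(P -> P) | P = 1/2 | 1/2 = 1/2
R -> R = 1/2 -> 1/2 = 1/2
~(R -> R) = ~1/2 = 1/2
((P -> P) | P) -> ~(R -> R) = 1/2 -> 1/2 = 1/2
(((P -> Q) -> (P | R)) | (((Q | R) | ~R) -> (R | Q))) | (((P -> P) | P) -> ~(R -> R)) = 1/2 | 1/2 = 1/2
((((Q -> Q) | ~R) <-> ((Q | P) -> ((R <-> R) -> Q))) -> ~~(R <-> (Q <-> R))) -> ((((P -> Q) -> (P | R)) | (((Q | R) | ~R) -> (R | Q))) | (((P -> P) | P) -> ~(R -> R))) = 1/2 -> 1/2 = 1/2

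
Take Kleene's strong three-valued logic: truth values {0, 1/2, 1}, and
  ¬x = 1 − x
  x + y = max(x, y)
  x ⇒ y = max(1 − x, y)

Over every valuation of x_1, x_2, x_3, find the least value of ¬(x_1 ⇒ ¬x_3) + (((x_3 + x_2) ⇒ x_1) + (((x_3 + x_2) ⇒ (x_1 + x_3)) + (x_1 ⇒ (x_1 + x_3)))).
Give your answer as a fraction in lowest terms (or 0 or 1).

Take x_1 = 1/2, x_2 = 0, x_3 = 1/2:
¬x_3 = ¬1/2 = 1/2
x_1 ⇒ ¬x_3 = 1/2 ⇒ 1/2 = 1/2
¬(x_1 ⇒ ¬x_3) = ¬1/2 = 1/2
x_3 + x_2 = 1/2 + 0 = 1/2
(x_3 + x_2) ⇒ x_1 = 1/2 ⇒ 1/2 = 1/2
x_3 + x_2 = 1/2 + 0 = 1/2
x_1 + x_3 = 1/2 + 1/2 = 1/2
(x_3 + x_2) ⇒ (x_1 + x_3) = 1/2 ⇒ 1/2 = 1/2
x_1 + x_3 = 1/2 + 1/2 = 1/2
x_1 ⇒ (x_1 + x_3) = 1/2 ⇒ 1/2 = 1/2
((x_3 + x_2) ⇒ (x_1 + x_3)) + (x_1 ⇒ (x_1 + x_3)) = 1/2 + 1/2 = 1/2
((x_3 + x_2) ⇒ x_1) + (((x_3 + x_2) ⇒ (x_1 + x_3)) + (x_1 ⇒ (x_1 + x_3))) = 1/2 + 1/2 = 1/2
¬(x_1 ⇒ ¬x_3) + (((x_3 + x_2) ⇒ x_1) + (((x_3 + x_2) ⇒ (x_1 + x_3)) + (x_1 ⇒ (x_1 + x_3)))) = 1/2 + 1/2 = 1/2
No assignment yields a value below 1/2, so this is the minimum.

1/2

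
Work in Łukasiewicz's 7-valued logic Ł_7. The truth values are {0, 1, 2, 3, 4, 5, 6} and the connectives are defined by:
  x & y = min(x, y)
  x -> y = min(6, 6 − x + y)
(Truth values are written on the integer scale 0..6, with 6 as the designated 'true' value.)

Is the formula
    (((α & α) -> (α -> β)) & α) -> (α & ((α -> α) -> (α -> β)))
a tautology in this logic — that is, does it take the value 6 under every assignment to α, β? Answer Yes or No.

No

Counterexample: take α = 4, β = 0.
α & α = 4 & 4 = 4
α -> β = 4 -> 0 = 2
(α & α) -> (α -> β) = 4 -> 2 = 4
((α & α) -> (α -> β)) & α = 4 & 4 = 4
α -> α = 4 -> 4 = 6
α -> β = 4 -> 0 = 2
(α -> α) -> (α -> β) = 6 -> 2 = 2
α & ((α -> α) -> (α -> β)) = 4 & 2 = 2
(((α & α) -> (α -> β)) & α) -> (α & ((α -> α) -> (α -> β))) = 4 -> 2 = 4
This gives 4 ≠ 6.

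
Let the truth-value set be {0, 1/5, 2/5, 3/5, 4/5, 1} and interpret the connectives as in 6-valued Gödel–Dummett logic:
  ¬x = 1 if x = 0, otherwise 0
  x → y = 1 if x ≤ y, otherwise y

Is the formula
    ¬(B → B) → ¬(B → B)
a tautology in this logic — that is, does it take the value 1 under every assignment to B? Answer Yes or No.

B = 0 ↦ 1
B = 1/5 ↦ 1
B = 2/5 ↦ 1
B = 3/5 ↦ 1
B = 4/5 ↦ 1
B = 1 ↦ 1
Every assignment gives a value ≥ 1.

Yes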